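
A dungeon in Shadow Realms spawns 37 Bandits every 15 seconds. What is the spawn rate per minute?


Spawns per minute = count * (60 / interval)
= 37 * (60 / 15)
= 37 * 4.0
= 148.0

148.0 per minute


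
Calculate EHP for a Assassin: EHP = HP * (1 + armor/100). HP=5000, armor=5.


EHP = 5000 * (1 + 5/100)
= 5000 * (1 + 0.05)
= 5000 * 1.05
= 5250.0

5250.0 EHP


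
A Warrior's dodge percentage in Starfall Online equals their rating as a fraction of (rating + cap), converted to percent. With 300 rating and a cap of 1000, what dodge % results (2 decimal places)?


dodge% = 300 / (300 + 1000) * 100
= 300 / 1300 * 100
= 0.230769 * 100
= 23.08%

23.08%


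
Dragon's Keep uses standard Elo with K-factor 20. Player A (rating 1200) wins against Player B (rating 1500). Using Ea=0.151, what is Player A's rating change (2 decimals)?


Elo update: delta = K * (S - Ea), where S = 1 (wins)
S - Ea = 1 - 0.151 = 0.849
Rating change = 20 * 0.849
= 16.98

16.98 rating points


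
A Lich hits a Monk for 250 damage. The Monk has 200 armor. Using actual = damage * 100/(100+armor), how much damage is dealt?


actual = 250 * 100 / (100 + 200)
= 250 * 100 / 300
= 25000 / 300
= 83.33

83.33 damage


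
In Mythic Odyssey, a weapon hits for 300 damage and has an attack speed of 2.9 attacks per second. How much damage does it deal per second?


DPS = damage * attack_speed
= 300 * 2.9
= 870.0

870.0 DPS


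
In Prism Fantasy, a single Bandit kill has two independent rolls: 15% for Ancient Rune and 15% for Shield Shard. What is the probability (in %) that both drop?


For independent events, P(both) = P(A) * P(B)
= 15% * 15%
= 225 / 100 %
= 2.25%

2.25%


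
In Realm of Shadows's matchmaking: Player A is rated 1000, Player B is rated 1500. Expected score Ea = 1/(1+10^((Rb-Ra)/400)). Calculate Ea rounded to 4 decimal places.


Elo expected score: Ea = 1/(1 + 10^((Rb-Ra)/400))
Rb - Ra = 1500 - 1000 = 500
(Rb-Ra)/400 = 500/400 = 1.25
10^1.25 = 17.782794
Ea = 1/(1 + 17.782794) = 1/18.782794 = 0.0532

0.0532


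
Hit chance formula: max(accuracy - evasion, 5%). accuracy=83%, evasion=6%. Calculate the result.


accuracy - evasion = 83 - 6 = 77
Apply floor: max(77, 5) = 77
Hit chance = 77%

77%


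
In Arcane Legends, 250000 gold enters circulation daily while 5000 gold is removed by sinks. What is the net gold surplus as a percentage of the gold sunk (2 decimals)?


Net gold = 250000 - 5000 = 245000
Inflation rate = net / sunk * 100 = 245000 / 5000 * 100
= 49.0 * 100
= 4900.00%

4900.00%


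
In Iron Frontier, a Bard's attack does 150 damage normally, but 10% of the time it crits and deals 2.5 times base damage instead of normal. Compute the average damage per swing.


E[dmg] = base * (1 + crit_chance * (crit_mult - 1))
cc as decimal = 10/100 = 0.1
cm - 1 = 2.5 - 1 = 1.5
Bonus factor = 0.1 * 1.5 = 0.15
Total multiplier = 1 + 0.15 = 1.15
Expected damage = 150 * 1.15 = 172.50

172.50 damage


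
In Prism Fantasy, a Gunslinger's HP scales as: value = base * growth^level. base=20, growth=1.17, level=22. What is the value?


value = base * growth^level
= 20 * 1.17^22
= 20 * 31.629255
= 632.59

632.59 HP


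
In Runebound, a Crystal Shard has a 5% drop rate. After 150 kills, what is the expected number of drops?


Expected drops = kills * (drop_rate / 100)
= 150 * (5 / 100)
= 150 * 0.05
= 7.5

7.5 drops


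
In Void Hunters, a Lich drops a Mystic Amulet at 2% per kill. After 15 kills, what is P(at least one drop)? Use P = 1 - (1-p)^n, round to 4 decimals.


P(at least one) = 1 - P(none) = 1 - (1-p)^n
p = 2/100 = 0.02
1 - p = 0.98
(1 - p)^15 = 0.98^15 = 0.738569
P(at least one) = 1 - 0.738569 = 0.2614

0.2614


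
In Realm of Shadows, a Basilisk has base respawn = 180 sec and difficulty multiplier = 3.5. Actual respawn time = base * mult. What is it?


Respawn time = base * multiplier
= 180 * 3.5
= 630.0 seconds

630.0 seconds


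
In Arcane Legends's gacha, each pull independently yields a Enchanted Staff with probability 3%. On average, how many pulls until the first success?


Expected pulls for a geometric distribution = 1/p = 100 / rate%
= 100 / 3
= 33.33

33.33 pulls


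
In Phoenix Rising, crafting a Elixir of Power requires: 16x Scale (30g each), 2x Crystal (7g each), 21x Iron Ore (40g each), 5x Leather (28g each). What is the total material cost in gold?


Cost breakdown:
  Scale: 16 * 30 = 480
  Crystal: 2 * 7 = 14
  Iron Ore: 21 * 40 = 840
  Leather: 5 * 28 = 140
Total = 480 + 14 + 840 + 140 = 1474

1474 gold


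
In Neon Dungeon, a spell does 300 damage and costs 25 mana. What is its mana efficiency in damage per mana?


Efficiency = damage / mana
= 300 / 25
= 12.00

12.00 dmg/mana


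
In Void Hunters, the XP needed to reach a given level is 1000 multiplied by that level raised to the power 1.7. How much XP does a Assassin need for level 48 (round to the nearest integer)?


XP = 1000 * level^1.7
Substitute level = 48:
XP = 1000 * 48^1.7
= 1000 * 721.2903
= 721290

721290 XP


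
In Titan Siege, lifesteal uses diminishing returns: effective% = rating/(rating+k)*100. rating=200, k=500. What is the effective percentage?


effective% = rating / (rating + k) * 100
= 200 / (200 + 500) * 100
= 200 / 700 * 100
= 0.285714 * 100
= 28.57%

28.57%


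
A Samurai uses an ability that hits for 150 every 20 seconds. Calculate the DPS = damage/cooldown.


DPS = damage / cooldown
= 150 / 20
= 7.50

7.50 DPS


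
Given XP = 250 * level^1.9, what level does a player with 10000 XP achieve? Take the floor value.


XP = 250 * level^1.9, so level = (XP / 250)^(1/1.9)
= (10000 / 250)^(1/1.9)
= 40.0^0.5263
= 6.9693
Floor: level = 6

level 6


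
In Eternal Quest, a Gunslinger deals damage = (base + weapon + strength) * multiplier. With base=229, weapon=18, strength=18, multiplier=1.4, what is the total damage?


Sum base + weapon + str = 229 + 18 + 18 = 265
Multiply by 1.4:
265 * 1.4 = 371.0

371.0 damage


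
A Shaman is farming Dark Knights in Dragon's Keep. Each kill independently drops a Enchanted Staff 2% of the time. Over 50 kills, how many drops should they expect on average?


Expected drops = kills * (drop_rate / 100)
= 50 * (2 / 100)
= 50 * 0.02
= 1.0

1.0 drops


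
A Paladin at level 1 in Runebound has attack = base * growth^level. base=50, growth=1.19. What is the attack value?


value = base * growth^level
= 50 * 1.19^1
= 50 * 1.19
= 59.50

59.50 attack


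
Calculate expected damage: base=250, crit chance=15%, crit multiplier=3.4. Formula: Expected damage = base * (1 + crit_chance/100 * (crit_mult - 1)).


E[dmg] = base * (1 + crit_chance * (crit_mult - 1))
cc as decimal = 15/100 = 0.15
cm - 1 = 3.4 - 1 = 2.4
Bonus factor = 0.15 * 2.4 = 0.36
Total multiplier = 1 + 0.36 = 1.36
Expected damage = 250 * 1.36 = 340.00

340.00 damage


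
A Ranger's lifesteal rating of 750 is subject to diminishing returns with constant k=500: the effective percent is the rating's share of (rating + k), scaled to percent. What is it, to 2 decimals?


effective% = rating / (rating + k) * 100
= 750 / (750 + 500) * 100
= 750 / 1250 * 100
= 0.6 * 100
= 60.00%

60.00%


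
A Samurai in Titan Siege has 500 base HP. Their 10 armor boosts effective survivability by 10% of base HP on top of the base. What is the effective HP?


EHP = 500 * (1 + 10/100)
= 500 * (1 + 0.1)
= 500 * 1.1
= 550.0

550.0 EHP


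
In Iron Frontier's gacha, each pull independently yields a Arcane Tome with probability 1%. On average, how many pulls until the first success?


Expected pulls for a geometric distribution = 1/p = 100 / rate%
= 100 / 1
= 100.0

100.0 pulls


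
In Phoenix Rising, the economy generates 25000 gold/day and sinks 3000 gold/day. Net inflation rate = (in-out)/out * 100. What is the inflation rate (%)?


Net gold = 25000 - 3000 = 22000
Inflation rate = net / sunk * 100 = 22000 / 3000 * 100
= 7.333333 * 100
= 733.33%

733.33%


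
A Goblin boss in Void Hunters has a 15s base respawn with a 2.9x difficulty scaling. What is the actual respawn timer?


Respawn time = base * multiplier
= 15 * 2.9
= 43.5 seconds

43.5 seconds


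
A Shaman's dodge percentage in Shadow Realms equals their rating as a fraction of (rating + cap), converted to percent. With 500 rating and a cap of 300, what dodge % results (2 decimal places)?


dodge% = 500 / (500 + 300) * 100
= 500 / 800 * 100
= 0.625 * 100
= 62.50%

62.50%


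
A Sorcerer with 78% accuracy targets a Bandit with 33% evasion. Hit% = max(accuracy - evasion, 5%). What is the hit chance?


accuracy - evasion = 78 - 33 = 45
Apply floor: max(45, 5) = 45
Hit chance = 45%

45%


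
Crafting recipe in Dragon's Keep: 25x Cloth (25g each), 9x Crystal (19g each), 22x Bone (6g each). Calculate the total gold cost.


Cost breakdown:
  Cloth: 25 * 25 = 625
  Crystal: 9 * 19 = 171
  Bone: 22 * 6 = 132
Total = 625 + 171 + 132 = 928

928 gold


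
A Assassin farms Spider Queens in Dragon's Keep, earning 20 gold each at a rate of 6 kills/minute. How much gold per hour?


Gold per minute = 20 * 6 = 120
Gold per hour = 120 * 60 = 7200

7200 gold/hour


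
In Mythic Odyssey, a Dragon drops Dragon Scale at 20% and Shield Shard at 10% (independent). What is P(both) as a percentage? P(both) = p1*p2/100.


For independent events, P(both) = P(A) * P(B)
= 20% * 10%
= 200 / 100 %
= 2.0%

2.0%


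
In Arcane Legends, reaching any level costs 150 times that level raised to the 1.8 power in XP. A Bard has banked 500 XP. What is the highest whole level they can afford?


XP = 150 * level^1.8, so level = (XP / 150)^(1/1.8)
= (500 / 150)^(1/1.8)
= 3.3333^0.5556
= 1.952
Floor: level = 1

level 1


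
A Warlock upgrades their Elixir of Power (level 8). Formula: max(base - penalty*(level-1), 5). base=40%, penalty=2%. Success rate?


raw_rate = 40 - 2 * (8 - 1)
= 40 - 2 * 7
= 40 - 14
= 26
Apply floor: max(26, 5) = 26%

26%


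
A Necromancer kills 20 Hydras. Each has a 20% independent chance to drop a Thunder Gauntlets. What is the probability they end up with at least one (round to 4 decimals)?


P(at least one) = 1 - P(none) = 1 - (1-p)^n
p = 20/100 = 0.2
1 - p = 0.8
(1 - p)^20 = 0.8^20 = 0.011529
P(at least one) = 1 - 0.011529 = 0.9885

0.9885


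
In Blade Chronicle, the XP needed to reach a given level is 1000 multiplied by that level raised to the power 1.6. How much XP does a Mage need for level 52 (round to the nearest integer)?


XP = 1000 * level^1.6
Substitute level = 52:
XP = 1000 * 52^1.6
= 1000 * 556.6797
= 556680

556680 XP


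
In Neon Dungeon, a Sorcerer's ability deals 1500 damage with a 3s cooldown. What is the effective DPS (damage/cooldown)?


DPS = damage / cooldown
= 1500 / 3
= 500.00

500.00 DPS


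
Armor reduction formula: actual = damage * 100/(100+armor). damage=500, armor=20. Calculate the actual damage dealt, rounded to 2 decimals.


actual = 500 * 100 / (100 + 20)
= 500 * 100 / 120
= 50000 / 120
= 416.67

416.67 damage


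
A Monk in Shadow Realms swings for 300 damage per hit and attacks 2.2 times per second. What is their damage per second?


DPS = damage * attack_speed
= 300 * 2.2
= 660.0

660.0 DPS


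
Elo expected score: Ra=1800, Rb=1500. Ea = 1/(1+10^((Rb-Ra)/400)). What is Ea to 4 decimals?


Elo expected score: Ea = 1/(1 + 10^((Rb-Ra)/400))
Rb - Ra = 1500 - 1800 = -300
(Rb-Ra)/400 = -300/400 = -0.75
10^-0.75 = 0.177828
Ea = 1/(1 + 0.177828) = 1/1.177828 = 0.8490

0.8490


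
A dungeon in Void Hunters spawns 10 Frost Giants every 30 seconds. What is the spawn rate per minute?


Spawns per minute = count * (60 / interval)
= 10 * (60 / 30)
= 10 * 2.0
= 20.0

20.0 per minute


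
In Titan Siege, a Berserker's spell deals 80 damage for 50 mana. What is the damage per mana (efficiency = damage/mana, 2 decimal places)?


Efficiency = damage / mana
= 80 / 50
= 1.60

1.60 dmg/mana


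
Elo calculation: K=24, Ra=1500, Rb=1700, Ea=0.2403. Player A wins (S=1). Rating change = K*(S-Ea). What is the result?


Elo update: delta = K * (S - Ea), where S = 1 (wins)
S - Ea = 1 - 0.2403 = 0.7597
Rating change = 24 * 0.7597
= 18.23

18.23 rating points


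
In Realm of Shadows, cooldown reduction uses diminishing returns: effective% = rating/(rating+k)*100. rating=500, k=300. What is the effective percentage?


effective% = rating / (rating + k) * 100
= 500 / (500 + 300) * 100
= 500 / 800 * 100
= 0.625 * 100
= 62.50%

62.50%


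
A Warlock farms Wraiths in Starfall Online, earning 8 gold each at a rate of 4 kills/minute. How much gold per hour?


Gold per minute = 8 * 4 = 32
Gold per hour = 32 * 60 = 1920

1920 gold/hour


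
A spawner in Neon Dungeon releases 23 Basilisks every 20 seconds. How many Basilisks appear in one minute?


Spawns per minute = count * (60 / interval)
= 23 * (60 / 20)
= 23 * 3.0
= 69.0

69.0 per minute


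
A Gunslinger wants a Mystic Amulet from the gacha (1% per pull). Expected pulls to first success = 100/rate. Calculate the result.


Expected pulls for a geometric distribution = 1/p = 100 / rate%
= 100 / 1
= 100.0

100.0 pulls


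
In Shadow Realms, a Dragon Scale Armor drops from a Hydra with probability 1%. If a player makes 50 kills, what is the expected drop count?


Expected drops = kills * (drop_rate / 100)
= 50 * (1 / 100)
= 50 * 0.01
= 0.5

0.5 drops


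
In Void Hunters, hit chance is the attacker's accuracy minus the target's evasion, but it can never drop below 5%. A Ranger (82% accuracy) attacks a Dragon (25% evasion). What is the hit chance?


accuracy - evasion = 82 - 25 = 57
Apply floor: max(57, 5) = 57
Hit chance = 57%

57%


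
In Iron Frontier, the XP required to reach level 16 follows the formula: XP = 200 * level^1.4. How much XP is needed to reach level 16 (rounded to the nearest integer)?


XP = 200 * level^1.4
Substitute level = 16:
XP = 200 * 16^1.4
= 200 * 48.5029
= 9701

9701 XP


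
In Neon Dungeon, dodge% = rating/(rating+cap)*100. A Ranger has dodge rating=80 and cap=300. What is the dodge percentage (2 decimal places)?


dodge% = 80 / (80 + 300) * 100
= 80 / 380 * 100
= 0.210526 * 100
= 21.05%

21.05%


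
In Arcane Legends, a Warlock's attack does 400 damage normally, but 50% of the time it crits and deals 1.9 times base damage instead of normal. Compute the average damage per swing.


E[dmg] = base * (1 + crit_chance * (crit_mult - 1))
cc as decimal = 50/100 = 0.5
cm - 1 = 1.9 - 1 = 0.9
Bonus factor = 0.5 * 0.9 = 0.45
Total multiplier = 1 + 0.45 = 1.45
Expected damage = 400 * 1.45 = 580.00

580.00 damage


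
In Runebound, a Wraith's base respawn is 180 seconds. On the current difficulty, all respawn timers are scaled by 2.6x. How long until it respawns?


Respawn time = base * multiplier
= 180 * 2.6
= 468.0 seconds

468.0 seconds


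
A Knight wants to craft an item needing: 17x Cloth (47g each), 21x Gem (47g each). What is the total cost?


Cost breakdown:
  Cloth: 17 * 47 = 799
  Gem: 21 * 47 = 987
Total = 799 + 987 = 1786

1786 gold


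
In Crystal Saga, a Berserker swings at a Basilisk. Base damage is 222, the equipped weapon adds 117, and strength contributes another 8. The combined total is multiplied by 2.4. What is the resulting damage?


Sum base + weapon + str = 222 + 117 + 8 = 347
Multiply by 2.4:
347 * 2.4 = 832.8

832.8 damage


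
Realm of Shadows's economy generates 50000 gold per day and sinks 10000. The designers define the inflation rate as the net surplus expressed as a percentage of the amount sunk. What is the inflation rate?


Net gold = 50000 - 10000 = 40000
Inflation rate = net / sunk * 100 = 40000 / 10000 * 100
= 4.0 * 100
= 400.00%

400.00%


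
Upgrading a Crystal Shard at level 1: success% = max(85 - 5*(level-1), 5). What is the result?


raw_rate = 85 - 5 * (1 - 1)
= 85 - 5 * 0
= 85 - 0
= 85
Apply floor: max(85, 5) = 85%

85%


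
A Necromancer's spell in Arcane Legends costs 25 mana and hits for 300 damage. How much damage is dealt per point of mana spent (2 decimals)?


Efficiency = damage / mana
= 300 / 25
= 12.00

12.00 dmg/mana


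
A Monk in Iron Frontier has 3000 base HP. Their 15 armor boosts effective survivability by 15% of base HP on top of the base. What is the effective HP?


EHP = 3000 * (1 + 15/100)
= 3000 * (1 + 0.15)
= 3000 * 1.15
= 3450.0

3450.0 EHP


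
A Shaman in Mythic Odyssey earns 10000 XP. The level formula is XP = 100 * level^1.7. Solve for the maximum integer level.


XP = 100 * level^1.7, so level = (XP / 100)^(1/1.7)
= (10000 / 100)^(1/1.7)
= 100.0^0.5882
= 15.0131
Floor: level = 15

level 15


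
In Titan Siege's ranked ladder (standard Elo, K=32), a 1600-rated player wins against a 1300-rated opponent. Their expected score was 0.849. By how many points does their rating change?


Elo update: delta = K * (S - Ea), where S = 1 (wins)
S - Ea = 1 - 0.849 = 0.151
Rating change = 32 * 0.151
= 4.83

4.83 rating points


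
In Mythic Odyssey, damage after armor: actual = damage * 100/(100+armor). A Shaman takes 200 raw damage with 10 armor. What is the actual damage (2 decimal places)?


actual = 200 * 100 / (100 + 10)
= 200 * 100 / 110
= 20000 / 110
= 181.82

181.82 damage


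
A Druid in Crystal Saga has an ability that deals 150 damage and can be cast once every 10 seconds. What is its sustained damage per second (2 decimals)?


DPS = damage / cooldown
= 150 / 10
= 15.00

15.00 DPS


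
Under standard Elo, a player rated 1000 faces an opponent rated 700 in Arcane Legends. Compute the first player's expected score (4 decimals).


Elo expected score: Ea = 1/(1 + 10^((Rb-Ra)/400))
Rb - Ra = 700 - 1000 = -300
(Rb-Ra)/400 = -300/400 = -0.75
10^-0.75 = 0.177828
Ea = 1/(1 + 0.177828) = 1/1.177828 = 0.8490

0.8490


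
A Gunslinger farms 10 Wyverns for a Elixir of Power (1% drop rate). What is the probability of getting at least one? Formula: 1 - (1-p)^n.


P(at least one) = 1 - P(none) = 1 - (1-p)^n
p = 1/100 = 0.01
1 - p = 0.99
(1 - p)^10 = 0.99^10 = 0.904382
P(at least one) = 1 - 0.904382 = 0.0956

0.0956


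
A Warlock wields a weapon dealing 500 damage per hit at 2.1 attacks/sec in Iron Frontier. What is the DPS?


DPS = damage * attack_speed
= 500 * 2.1
= 1050.0

1050.0 DPS


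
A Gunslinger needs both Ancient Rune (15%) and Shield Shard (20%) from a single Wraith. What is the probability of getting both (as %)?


For independent events, P(both) = P(A) * P(B)
= 15% * 20%
= 300 / 100 %
= 3.0%

3.0%


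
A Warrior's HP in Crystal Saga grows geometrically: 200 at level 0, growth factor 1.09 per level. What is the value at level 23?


value = base * growth^level
= 200 * 1.09^23
= 200 * 7.257874
= 1451.57

1451.57 HP


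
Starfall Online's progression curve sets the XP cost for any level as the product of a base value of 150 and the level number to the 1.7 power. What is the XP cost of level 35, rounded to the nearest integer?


XP = 150 * level^1.7
Substitute level = 35:
XP = 150 * 35^1.7
= 150 * 421.6146
= 63242

63242 XP


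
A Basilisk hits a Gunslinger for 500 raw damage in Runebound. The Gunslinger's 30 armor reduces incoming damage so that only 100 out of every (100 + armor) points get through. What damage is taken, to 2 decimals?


actual = 500 * 100 / (100 + 30)
= 500 * 100 / 130
= 50000 / 130
= 384.62

384.62 damage


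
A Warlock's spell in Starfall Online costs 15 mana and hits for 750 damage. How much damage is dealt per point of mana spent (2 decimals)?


Efficiency = damage / mana
= 750 / 15
= 50.00

50.00 dmg/mana


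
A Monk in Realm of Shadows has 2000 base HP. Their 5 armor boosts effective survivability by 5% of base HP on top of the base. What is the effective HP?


EHP = 2000 * (1 + 5/100)
= 2000 * (1 + 0.05)
= 2000 * 1.05
= 2100.0

2100.0 EHP


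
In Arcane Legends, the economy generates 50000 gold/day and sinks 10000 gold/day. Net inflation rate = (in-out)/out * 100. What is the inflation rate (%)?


Net gold = 50000 - 10000 = 40000
Inflation rate = net / sunk * 100 = 40000 / 10000 * 100
= 4.0 * 100
= 400.00%

400.00%


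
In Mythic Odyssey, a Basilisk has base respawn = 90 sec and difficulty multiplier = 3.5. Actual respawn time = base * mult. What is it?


Respawn time = base * multiplier
= 90 * 3.5
= 315.0 seconds

315.0 seconds


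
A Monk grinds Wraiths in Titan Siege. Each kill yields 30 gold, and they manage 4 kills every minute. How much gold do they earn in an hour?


Gold per minute = 30 * 4 = 120
Gold per hour = 120 * 60 = 7200

7200 gold/hour


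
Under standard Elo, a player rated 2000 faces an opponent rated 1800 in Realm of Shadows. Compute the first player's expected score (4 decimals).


Elo expected score: Ea = 1/(1 + 10^((Rb-Ra)/400))
Rb - Ra = 1800 - 2000 = -200
(Rb-Ra)/400 = -200/400 = -0.5
10^-0.5 = 0.316228
Ea = 1/(1 + 0.316228) = 1/1.316228 = 0.7597

0.7597


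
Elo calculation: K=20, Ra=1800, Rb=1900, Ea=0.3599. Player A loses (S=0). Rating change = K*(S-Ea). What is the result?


Elo update: delta = K * (S - Ea), where S = 0 (loses)
S - Ea = 0 - 0.3599 = -0.3599
Rating change = 20 * -0.3599
= -7.20

-7.20 rating points


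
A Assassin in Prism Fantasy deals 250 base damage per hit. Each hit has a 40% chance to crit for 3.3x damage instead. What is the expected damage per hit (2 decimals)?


E[dmg] = base * (1 + crit_chance * (crit_mult - 1))
cc as decimal = 40/100 = 0.4
cm - 1 = 3.3 - 1 = 2.3
Bonus factor = 0.4 * 2.3 = 0.92
Total multiplier = 1 + 0.92 = 1.92
Expected damage = 250 * 1.92 = 480.00

480.00 damage


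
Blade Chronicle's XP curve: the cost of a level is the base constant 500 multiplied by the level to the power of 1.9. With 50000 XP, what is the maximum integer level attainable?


XP = 500 * level^1.9, so level = (XP / 500)^(1/1.9)
= (50000 / 500)^(1/1.9)
= 100.0^0.5263
= 11.2884
Floor: level = 11

level 11


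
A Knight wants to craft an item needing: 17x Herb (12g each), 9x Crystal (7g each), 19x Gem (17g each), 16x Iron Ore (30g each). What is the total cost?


Cost breakdown:
  Herb: 17 * 12 = 204
  Crystal: 9 * 7 = 63
  Gem: 19 * 17 = 323
  Iron Ore: 16 * 30 = 480
Total = 204 + 63 + 323 + 480 = 1070

1070 gold


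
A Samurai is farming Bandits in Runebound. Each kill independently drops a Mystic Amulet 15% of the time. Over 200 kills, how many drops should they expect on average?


Expected drops = kills * (drop_rate / 100)
= 200 * (15 / 100)
= 200 * 0.15
= 30.0

30.0 drops


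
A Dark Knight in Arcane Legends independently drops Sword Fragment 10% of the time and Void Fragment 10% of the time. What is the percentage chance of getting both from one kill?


For independent events, P(both) = P(A) * P(B)
= 10% * 10%
= 100 / 100 %
= 1.0%

1.0%


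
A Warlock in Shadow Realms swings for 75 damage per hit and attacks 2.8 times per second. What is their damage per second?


DPS = damage * attack_speed
= 75 * 2.8
= 210.0

210.0 DPS


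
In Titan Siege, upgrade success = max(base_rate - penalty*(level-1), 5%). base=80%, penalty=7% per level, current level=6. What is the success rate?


raw_rate = 80 - 7 * (6 - 1)
= 80 - 7 * 5
= 80 - 35
= 45
Apply floor: max(45, 5) = 45%

45%


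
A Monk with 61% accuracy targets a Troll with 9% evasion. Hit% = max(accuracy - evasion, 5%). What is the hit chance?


accuracy - evasion = 61 - 9 = 52
Apply floor: max(52, 5) = 52
Hit chance = 52%

52%


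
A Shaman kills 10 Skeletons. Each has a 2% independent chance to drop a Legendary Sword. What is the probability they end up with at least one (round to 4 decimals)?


P(at least one) = 1 - P(none) = 1 - (1-p)^n
p = 2/100 = 0.02
1 - p = 0.98
(1 - p)^10 = 0.98^10 = 0.817073
P(at least one) = 1 - 0.817073 = 0.1829

0.1829


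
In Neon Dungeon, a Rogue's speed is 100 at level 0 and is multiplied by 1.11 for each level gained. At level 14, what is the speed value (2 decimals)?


value = base * growth^level
= 100 * 1.11^14
= 100 * 4.310441
= 431.04

431.04 speed


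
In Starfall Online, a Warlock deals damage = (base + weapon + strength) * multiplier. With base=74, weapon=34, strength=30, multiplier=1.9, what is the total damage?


Sum base + weapon + str = 74 + 34 + 30 = 138
Multiply by 1.9:
138 * 1.9 = 262.2

262.2 damage


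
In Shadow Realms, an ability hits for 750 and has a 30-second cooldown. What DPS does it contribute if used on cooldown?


DPS = damage / cooldown
= 750 / 30
= 25.00

25.00 DPS


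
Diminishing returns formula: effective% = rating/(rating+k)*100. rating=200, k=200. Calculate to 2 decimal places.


effective% = rating / (rating + k) * 100
= 200 / (200 + 200) * 100
= 200 / 400 * 100
= 0.5 * 100
= 50.00%

50.00%


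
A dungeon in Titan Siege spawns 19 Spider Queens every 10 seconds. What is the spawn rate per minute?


Spawns per minute = count * (60 / interval)
= 19 * (60 / 10)
= 19 * 6.0
= 114.0

114.0 per minute


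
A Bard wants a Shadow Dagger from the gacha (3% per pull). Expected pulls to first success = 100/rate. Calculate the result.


Expected pulls for a geometric distribution = 1/p = 100 / rate%
= 100 / 3
= 33.33

33.33 pulls


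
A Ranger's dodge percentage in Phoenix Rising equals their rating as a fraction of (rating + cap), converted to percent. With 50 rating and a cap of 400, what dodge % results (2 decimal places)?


dodge% = 50 / (50 + 400) * 100
= 50 / 450 * 100
= 0.111111 * 100
= 11.11%

11.11%


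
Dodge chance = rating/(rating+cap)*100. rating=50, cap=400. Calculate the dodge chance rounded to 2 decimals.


dodge% = 50 / (50 + 400) * 100
= 50 / 450 * 100
= 0.111111 * 100
= 11.11%

11.11%


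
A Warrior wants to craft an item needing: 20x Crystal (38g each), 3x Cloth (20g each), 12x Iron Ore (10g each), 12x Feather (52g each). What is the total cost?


Cost breakdown:
  Crystal: 20 * 38 = 760
  Cloth: 3 * 20 = 60
  Iron Ore: 12 * 10 = 120
  Feather: 12 * 52 = 624
Total = 760 + 60 + 120 + 624 = 1564

1564 gold


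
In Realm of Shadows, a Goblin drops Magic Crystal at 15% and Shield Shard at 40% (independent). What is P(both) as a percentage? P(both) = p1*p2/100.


For independent events, P(both) = P(A) * P(B)
= 15% * 40%
= 600 / 100 %
= 6.0%

6.0%


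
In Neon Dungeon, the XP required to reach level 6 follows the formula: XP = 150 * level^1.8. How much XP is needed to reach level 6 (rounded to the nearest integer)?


XP = 150 * level^1.8
Substitute level = 6:
XP = 150 * 6^1.8
= 150 * 25.1578
= 3774

3774 XP


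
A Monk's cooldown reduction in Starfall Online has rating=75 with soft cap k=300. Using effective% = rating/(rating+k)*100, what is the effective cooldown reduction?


effective% = rating / (rating + k) * 100
= 75 / (75 + 300) * 100
= 75 / 375 * 100
= 0.2 * 100
= 20.00%

20.00%


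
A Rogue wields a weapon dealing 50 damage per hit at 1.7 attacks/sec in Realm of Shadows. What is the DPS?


DPS = damage * attack_speed
= 50 * 1.7
= 85.0

85.0 DPS


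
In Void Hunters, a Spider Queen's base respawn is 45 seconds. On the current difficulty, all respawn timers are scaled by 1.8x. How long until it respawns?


Respawn time = base * multiplier
= 45 * 1.8
= 81.0 seconds

81.0 seconds


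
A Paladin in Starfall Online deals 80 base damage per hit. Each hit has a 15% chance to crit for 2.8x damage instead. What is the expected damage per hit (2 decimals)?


E[dmg] = base * (1 + crit_chance * (crit_mult - 1))
cc as decimal = 15/100 = 0.15
cm - 1 = 2.8 - 1 = 1.8
Bonus factor = 0.15 * 1.8 = 0.27
Total multiplier = 1 + 0.27 = 1.27
Expected damage = 80 * 1.27 = 101.60

101.60 damage


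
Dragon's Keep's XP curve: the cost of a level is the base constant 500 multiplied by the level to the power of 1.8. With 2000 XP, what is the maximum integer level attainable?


XP = 500 * level^1.8, so level = (XP / 500)^(1/1.8)
= (2000 / 500)^(1/1.8)
= 4.0^0.5556
= 2.1601
Floor: level = 2

level 2


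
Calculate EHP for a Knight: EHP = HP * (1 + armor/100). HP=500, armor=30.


EHP = 500 * (1 + 30/100)
= 500 * (1 + 0.3)
= 500 * 1.3
= 650.0

650.0 EHP


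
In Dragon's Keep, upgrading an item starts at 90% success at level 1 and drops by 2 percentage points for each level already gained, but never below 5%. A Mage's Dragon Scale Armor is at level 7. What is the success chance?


raw_rate = 90 - 2 * (7 - 1)
= 90 - 2 * 6
= 90 - 12
= 78
Apply floor: max(78, 5) = 78%

78%


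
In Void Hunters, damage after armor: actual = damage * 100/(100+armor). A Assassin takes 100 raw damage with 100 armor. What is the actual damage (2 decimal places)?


actual = 100 * 100 / (100 + 100)
= 100 * 100 / 200
= 10000 / 200
= 50.00

50.00 damage


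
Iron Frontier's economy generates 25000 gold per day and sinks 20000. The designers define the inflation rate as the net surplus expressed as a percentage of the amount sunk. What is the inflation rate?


Net gold = 25000 - 20000 = 5000
Inflation rate = net / sunk * 100 = 5000 / 20000 * 100
= 0.25 * 100
= 25.00%

25.00%


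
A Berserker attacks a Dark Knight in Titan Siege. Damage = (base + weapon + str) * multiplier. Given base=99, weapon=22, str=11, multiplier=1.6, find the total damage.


Sum base + weapon + str = 99 + 22 + 11 = 132
Multiply by 1.6:
132 * 1.6 = 211.2

211.2 damage


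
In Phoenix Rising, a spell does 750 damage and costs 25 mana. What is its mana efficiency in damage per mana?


Efficiency = damage / mana
= 750 / 25
= 30.00

30.00 dmg/mana


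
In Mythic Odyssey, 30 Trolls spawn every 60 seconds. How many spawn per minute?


Spawns per minute = count * (60 / interval)
= 30 * (60 / 60)
= 30 * 1.0
= 30.0

30.0 per minute


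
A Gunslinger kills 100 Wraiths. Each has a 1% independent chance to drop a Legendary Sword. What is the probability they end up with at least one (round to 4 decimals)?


P(at least one) = 1 - P(none) = 1 - (1-p)^n
p = 1/100 = 0.01
1 - p = 0.99
(1 - p)^100 = 0.99^100 = 0.366032
P(at least one) = 1 - 0.366032 = 0.6340

0.6340


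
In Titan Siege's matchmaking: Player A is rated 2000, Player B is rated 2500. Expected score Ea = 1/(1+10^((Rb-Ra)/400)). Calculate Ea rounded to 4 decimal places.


Elo expected score: Ea = 1/(1 + 10^((Rb-Ra)/400))
Rb - Ra = 2500 - 2000 = 500
(Rb-Ra)/400 = 500/400 = 1.25
10^1.25 = 17.782794
Ea = 1/(1 + 17.782794) = 1/18.782794 = 0.0532

0.0532


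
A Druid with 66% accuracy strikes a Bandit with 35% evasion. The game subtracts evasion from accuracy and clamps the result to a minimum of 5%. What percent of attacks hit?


accuracy - evasion = 66 - 35 = 31
Apply floor: max(31, 5) = 31
Hit chance = 31%

31%


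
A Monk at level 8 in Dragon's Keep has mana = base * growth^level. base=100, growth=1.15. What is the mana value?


value = base * growth^level
= 100 * 1.15^8
= 100 * 3.059023
= 305.90

305.90 mana


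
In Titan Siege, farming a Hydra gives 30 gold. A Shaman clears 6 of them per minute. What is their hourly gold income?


Gold per minute = 30 * 6 = 180
Gold per hour = 180 * 60 = 10800

10800 gold/hour


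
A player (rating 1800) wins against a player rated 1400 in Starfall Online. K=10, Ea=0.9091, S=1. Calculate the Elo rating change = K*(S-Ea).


Elo update: delta = K * (S - Ea), where S = 1 (wins)
S - Ea = 1 - 0.9091 = 0.0909
Rating change = 10 * 0.0909
= 0.91

0.91 rating points


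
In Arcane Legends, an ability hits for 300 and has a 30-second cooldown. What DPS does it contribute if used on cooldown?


DPS = damage / cooldown
= 300 / 30
= 10.00

10.00 DPS


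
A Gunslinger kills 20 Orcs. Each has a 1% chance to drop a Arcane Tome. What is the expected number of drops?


Expected drops = kills * (drop_rate / 100)
= 20 * (1 / 100)
= 20 * 0.01
= 0.2

0.2 drops


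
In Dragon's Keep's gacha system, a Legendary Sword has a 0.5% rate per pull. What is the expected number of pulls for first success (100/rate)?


Expected pulls for a geometric distribution = 1/p = 100 / rate%
= 100 / 0.5
= 200.0

200.0 pulls


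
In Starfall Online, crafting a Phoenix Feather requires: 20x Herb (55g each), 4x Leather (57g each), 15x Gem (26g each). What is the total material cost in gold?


Cost breakdown:
  Herb: 20 * 55 = 1100
  Leather: 4 * 57 = 228
  Gem: 15 * 26 = 390
Total = 1100 + 228 + 390 = 1718

1718 gold


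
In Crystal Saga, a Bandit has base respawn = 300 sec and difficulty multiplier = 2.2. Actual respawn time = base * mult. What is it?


Respawn time = base * multiplier
= 300 * 2.2
= 660.0 seconds

660.0 seconds


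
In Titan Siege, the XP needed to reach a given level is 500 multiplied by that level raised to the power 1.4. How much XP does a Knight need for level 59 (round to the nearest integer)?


XP = 500 * level^1.4
Substitute level = 59:
XP = 500 * 59^1.4
= 500 * 301.4344
= 150717

150717 XP


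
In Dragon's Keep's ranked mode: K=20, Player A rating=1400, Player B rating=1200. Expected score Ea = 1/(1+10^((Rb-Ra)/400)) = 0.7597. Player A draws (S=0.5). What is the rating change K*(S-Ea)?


Elo update: delta = K * (S - Ea), where S = 0.5 (draws)
S - Ea = 0.5 - 0.7597 = -0.2597
Rating change = 20 * -0.2597
= -5.19

-5.19 rating points


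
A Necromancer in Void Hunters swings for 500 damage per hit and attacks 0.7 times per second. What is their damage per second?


DPS = damage * attack_speed
= 500 * 0.7
= 350.0

350.0 DPS


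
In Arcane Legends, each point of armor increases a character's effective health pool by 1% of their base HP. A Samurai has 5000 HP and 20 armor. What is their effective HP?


EHP = 5000 * (1 + 20/100)
= 5000 * (1 + 0.2)
= 5000 * 1.2
= 6000.0

6000.0 EHP


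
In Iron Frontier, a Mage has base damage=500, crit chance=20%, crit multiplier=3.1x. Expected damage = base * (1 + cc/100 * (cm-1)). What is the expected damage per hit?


E[dmg] = base * (1 + crit_chance * (crit_mult - 1))
cc as decimal = 20/100 = 0.2
cm - 1 = 3.1 - 1 = 2.1
Bonus factor = 0.2 * 2.1 = 0.42
Total multiplier = 1 + 0.42 = 1.42
Expected damage = 500 * 1.42 = 710.00

710.00 damage


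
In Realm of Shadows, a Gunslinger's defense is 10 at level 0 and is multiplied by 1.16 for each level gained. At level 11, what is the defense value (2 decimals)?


value = base * growth^level
= 10 * 1.16^11
= 10 * 5.117265
= 51.17

51.17 defense


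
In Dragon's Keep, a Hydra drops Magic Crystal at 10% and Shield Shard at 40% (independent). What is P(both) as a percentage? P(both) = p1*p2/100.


For independent events, P(both) = P(A) * P(B)
= 10% * 40%
= 400 / 100 %
= 4.0%

4.0%


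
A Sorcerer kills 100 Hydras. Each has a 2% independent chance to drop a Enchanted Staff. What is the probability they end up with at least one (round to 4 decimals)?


P(at least one) = 1 - P(none) = 1 - (1-p)^n
p = 2/100 = 0.02
1 - p = 0.98
(1 - p)^100 = 0.98^100 = 0.132620
P(at least one) = 1 - 0.132620 = 0.8674

0.8674


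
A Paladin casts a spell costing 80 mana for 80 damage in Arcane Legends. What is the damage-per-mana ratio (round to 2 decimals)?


Efficiency = damage / mana
= 80 / 80
= 1.00

1.00 dmg/mana


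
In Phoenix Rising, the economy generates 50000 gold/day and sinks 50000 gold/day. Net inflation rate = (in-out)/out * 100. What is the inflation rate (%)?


Net gold = 50000 - 50000 = 0
Inflation rate = net / sunk * 100 = 0 / 50000 * 100
= 0.0 * 100
= 0.00%

0.00%


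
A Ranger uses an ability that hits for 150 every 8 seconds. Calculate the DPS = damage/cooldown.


DPS = damage / cooldown
= 150 / 8
= 18.75

18.75 DPS


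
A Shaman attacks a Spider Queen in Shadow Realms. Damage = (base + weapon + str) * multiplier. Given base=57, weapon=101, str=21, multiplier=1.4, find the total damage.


Sum base + weapon + str = 57 + 101 + 21 = 179
Multiply by 1.4:
179 * 1.4 = 250.6

250.6 damage


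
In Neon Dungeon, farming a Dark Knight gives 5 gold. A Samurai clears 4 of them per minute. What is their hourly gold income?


Gold per minute = 5 * 4 = 20
Gold per hour = 20 * 60 = 1200

1200 gold/hour


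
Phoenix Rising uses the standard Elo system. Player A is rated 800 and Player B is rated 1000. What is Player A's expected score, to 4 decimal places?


Elo expected score: Ea = 1/(1 + 10^((Rb-Ra)/400))
Rb - Ra = 1000 - 800 = 200
(Rb-Ra)/400 = 200/400 = 0.5
10^0.5 = 3.162278
Ea = 1/(1 + 3.162278) = 1/4.162278 = 0.2403

0.2403


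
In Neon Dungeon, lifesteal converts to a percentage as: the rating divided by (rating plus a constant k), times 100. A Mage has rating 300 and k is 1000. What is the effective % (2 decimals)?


effective% = rating / (rating + k) * 100
= 300 / (300 + 1000) * 100
= 300 / 1300 * 100
= 0.230769 * 100
= 23.08%

23.08%


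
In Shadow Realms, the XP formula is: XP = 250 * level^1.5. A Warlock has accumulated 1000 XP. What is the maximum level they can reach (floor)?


XP = 250 * level^1.5, so level = (XP / 250)^(1/1.5)
= (1000 / 250)^(1/1.5)
= 4.0^0.6667
= 2.5198
Floor: level = 2

level 2


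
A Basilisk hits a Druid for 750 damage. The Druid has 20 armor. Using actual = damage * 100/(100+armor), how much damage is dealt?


actual = 750 * 100 / (100 + 20)
= 750 * 100 / 120
= 75000 / 120
= 625.00

625.00 damage


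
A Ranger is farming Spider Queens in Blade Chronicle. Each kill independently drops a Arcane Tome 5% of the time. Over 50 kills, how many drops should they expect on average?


Expected drops = kills * (drop_rate / 100)
= 50 * (5 / 100)
= 50 * 0.05
= 2.5

2.5 drops


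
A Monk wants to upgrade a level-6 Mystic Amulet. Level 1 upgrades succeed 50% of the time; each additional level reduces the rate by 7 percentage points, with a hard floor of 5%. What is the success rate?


raw_rate = 50 - 7 * (6 - 1)
= 50 - 7 * 5
= 50 - 35
= 15
Apply floor: max(15, 5) = 15%

15%


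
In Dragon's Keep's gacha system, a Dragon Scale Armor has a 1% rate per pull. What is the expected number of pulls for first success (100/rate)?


Expected pulls for a geometric distribution = 1/p = 100 / rate%
= 100 / 1
= 100.0

100.0 pulls


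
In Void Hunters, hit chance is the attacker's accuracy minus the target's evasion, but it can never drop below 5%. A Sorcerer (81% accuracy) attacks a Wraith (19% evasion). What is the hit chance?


accuracy - evasion = 81 - 19 = 62
Apply floor: max(62, 5) = 62
Hit chance = 62%

62%


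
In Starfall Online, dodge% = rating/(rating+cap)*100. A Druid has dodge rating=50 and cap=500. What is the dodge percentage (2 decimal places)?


dodge% = 50 / (50 + 500) * 100
= 50 / 550 * 100
= 0.090909 * 100
= 9.09%

9.09%


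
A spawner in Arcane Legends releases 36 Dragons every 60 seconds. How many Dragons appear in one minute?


Spawns per minute = count * (60 / interval)
= 36 * (60 / 60)
= 36 * 1.0
= 36.0

36.0 per minute


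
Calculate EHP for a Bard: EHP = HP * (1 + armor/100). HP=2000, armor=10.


EHP = 2000 * (1 + 10/100)
= 2000 * (1 + 0.1)
= 2000 * 1.1
= 2200.0

2200.0 EHP


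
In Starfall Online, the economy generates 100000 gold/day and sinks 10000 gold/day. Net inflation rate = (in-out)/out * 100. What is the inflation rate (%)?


Net gold = 100000 - 10000 = 90000
Inflation rate = net / sunk * 100 = 90000 / 10000 * 100
= 9.0 * 100
= 900.00%

900.00%


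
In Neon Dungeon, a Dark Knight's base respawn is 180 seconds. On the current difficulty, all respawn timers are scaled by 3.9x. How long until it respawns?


Respawn time = base * multiplier
= 180 * 3.9
= 702.0 seconds

702.0 seconds


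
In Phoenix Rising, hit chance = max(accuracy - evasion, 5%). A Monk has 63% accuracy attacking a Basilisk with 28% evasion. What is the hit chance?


accuracy - evasion = 63 - 28 = 35
Apply floor: max(35, 5) = 35
Hit chance = 35%

35%


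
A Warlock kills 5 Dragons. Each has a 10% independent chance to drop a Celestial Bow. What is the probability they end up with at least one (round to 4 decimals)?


P(at least one) = 1 - P(none) = 1 - (1-p)^n
p = 10/100 = 0.1
1 - p = 0.9
(1 - p)^5 = 0.9^5 = 0.590490
P(at least one) = 1 - 0.590490 = 0.4095

0.4095
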